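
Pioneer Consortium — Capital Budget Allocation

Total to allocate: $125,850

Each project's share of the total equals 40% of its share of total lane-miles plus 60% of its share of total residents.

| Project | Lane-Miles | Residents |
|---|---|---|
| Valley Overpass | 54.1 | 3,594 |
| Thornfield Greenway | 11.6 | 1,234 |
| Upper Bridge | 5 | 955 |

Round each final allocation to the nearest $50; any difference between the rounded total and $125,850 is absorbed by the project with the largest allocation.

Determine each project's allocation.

Valley Overpass: $85,450 · Thornfield Greenway: $24,350 · Upper Bridge: $16,050

Lane-miles total 70.7; residents total 5,783.
Blended shares (40% lane-miles + 60% residents): Valley Overpass 0.6790; Thornfield Greenway 0.1937; Upper Bridge 0.1274.
Pro-rata amounts: Valley Overpass 85,448.13; Thornfield Greenway 24,372.09; Upper Bridge 16,029.77.
After rounding ($50): Valley Overpass $85,450; Thornfield Greenway $24,350; Upper Bridge $16,050. Sum = $125,850.
Rounded total matches; no reconciliation needed.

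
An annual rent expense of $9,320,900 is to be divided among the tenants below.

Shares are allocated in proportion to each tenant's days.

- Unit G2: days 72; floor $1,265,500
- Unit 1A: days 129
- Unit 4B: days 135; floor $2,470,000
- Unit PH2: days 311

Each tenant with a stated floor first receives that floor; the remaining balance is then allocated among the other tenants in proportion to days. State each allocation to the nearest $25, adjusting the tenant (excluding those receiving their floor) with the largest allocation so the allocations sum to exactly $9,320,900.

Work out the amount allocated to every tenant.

Unit G2: $1,265,500; Unit 1A: $1,637,550; Unit 4B: $2,470,000; Unit PH2: $3,947,850

Guaranteed amounts: Unit G2 $1,265,500; Unit 4B $2,470,000. Balance $5,585,400.
Balance split over remaining days 440: Unit 1A 1,637,537.73 → $1,637,550; Unit PH2 3,947,862.27 → $3,947,850.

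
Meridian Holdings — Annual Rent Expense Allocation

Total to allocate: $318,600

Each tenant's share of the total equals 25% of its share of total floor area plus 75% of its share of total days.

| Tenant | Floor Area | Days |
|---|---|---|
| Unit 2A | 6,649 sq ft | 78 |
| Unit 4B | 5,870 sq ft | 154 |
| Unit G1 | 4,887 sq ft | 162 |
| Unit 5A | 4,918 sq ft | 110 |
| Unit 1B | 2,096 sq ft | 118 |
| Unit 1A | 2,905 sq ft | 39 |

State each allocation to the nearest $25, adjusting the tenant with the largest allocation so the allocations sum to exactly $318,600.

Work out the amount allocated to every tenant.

Unit 2A: $47,575 · Unit 4B: $72,775 · Unit G1: $72,800 · Unit 5A: $54,100 · Unit 1B: $48,775 · Unit 1A: $22,575

Floor area total 27,325; days total 661.
Composite weights (25% floor area + 75% days): Unit 2A 0.1493; Unit 4B 0.2284; Unit G1 0.2285; Unit 5A 0.1698; Unit 1B 0.1531; Unit 1A 0.0708.
Proportional shares: Unit 2A 47,578.08; Unit 4B 72,781.19; Unit G1 72,807.81; Unit 5A 54,100.29; Unit 1B 48,766.39; Unit 1A 22,566.23.
After rounding ($25): Unit 2A $47,575; Unit 4B $72,775; Unit G1 $72,800; Unit 5A $54,100; Unit 1B $48,775; Unit 1A $22,575. Sum = $318,600.
Sum already equals the total — no adjustment.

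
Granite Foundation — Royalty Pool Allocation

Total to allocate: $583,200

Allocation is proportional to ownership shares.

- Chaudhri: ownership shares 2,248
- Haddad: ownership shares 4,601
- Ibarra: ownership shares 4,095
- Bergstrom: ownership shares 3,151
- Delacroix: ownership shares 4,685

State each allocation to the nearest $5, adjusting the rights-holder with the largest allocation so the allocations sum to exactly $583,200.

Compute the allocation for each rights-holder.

Chaudhri: $69,810 | Haddad: $142,880 | Ibarra: $127,165 | Bergstrom: $97,850 | Delacroix: $145,495

Sum of ownership shares: 18,780.
Pro-rata amounts: Chaudhri 2,248/18,780 × $583,200 = 69,810.10; Haddad 4,601/18,780 × $583,200 = 142,880.89; Ibarra 4,095/18,780 × $583,200 = 127,167.41; Bergstrom 3,151/18,780 × $583,200 = 97,852.14; Delacroix 4,685/18,780 × $583,200 = 145,489.46.
After rounding ($5): Chaudhri $69,810; Haddad $142,880; Ibarra $127,165; Bergstrom $97,850; Delacroix $145,490. Sum = $583,195.
Difference $583,200 − $583,195 = +$5 applied to largest allocation (Delacroix): Delacroix becomes $145,495.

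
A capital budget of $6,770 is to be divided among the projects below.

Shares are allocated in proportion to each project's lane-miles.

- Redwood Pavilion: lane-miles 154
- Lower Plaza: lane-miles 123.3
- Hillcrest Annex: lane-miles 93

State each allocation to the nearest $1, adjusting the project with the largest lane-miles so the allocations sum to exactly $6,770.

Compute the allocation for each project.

Redwood Pavilion: $2,816; Lower Plaza: $2,254; Hillcrest Annex: $1,700

Sum of lane-miles: 154 + 123.3 + 93 = 370.3.
Proportional shares: Redwood Pavilion 2,815.501; Lower Plaza 2,254.23; Hillcrest Annex 1,700.27.
Rounded to nearest $1: Redwood Pavilion $2,816; Lower Plaza $2,254; Hillcrest Annex $1,700. Sum = $6,770.
Rounded total matches; no reconciliation needed.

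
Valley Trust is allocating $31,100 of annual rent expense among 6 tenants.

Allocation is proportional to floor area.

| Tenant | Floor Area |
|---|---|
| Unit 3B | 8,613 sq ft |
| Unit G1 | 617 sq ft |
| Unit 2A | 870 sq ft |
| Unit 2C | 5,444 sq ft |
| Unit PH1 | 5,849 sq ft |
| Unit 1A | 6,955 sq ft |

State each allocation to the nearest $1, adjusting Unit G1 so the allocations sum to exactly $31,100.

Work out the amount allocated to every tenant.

Unit 3B: $9,449; Unit G1: $678; Unit 2A: $954; Unit 2C: $5,972; Unit PH1: $6,417; Unit 1A: $7,630

Sum of floor area: 28,348.
Proportional shares: Unit 3B 8,613/28,348 × $31,100 = 9,449.14; Unit G1 617/28,348 × $31,100 = 676.90; Unit 2A 870/28,348 × $31,100 = 954.46; Unit 2C 5,444/28,348 × $31,100 = 5,972.499; Unit PH1 5,849/28,348 × $31,100 = 6,416.82; Unit 1A 6,955/28,348 × $31,100 = 7,630.19.
At nearest $1: Unit 3B $9,449; Unit G1 $677; Unit 2A $954; Unit 2C $5,972; Unit PH1 $6,417; Unit 1A $7,630. Sum = $31,099.
Difference $31,100 − $31,099 = +$1 applied to Unit G1: Unit G1 becomes $678.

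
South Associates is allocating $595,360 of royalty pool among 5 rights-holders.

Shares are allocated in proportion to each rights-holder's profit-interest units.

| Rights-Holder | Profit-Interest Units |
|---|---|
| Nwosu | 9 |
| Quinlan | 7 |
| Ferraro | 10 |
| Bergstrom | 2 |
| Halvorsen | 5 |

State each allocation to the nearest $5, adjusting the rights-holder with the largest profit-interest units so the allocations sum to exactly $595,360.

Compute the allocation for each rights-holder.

Nwosu: $162,370; Quinlan: $126,290; Ferraro: $180,415; Bergstrom: $36,080; Halvorsen: $90,205

Sum of profit-interest units: 33.
Proportional shares: Nwosu 9/33 × $595,360 = 162,370.91; Quinlan 7/33 × $595,360 = 126,288.48; Ferraro 10/33 × $595,360 = 180,412.12; Bergstrom 2/33 × $595,360 = 36,082.42; Halvorsen 5/33 × $595,360 = 90,206.06.
After rounding ($5): Nwosu $162,370; Quinlan $126,290; Ferraro $180,410; Bergstrom $36,080; Halvorsen $90,205. Sum = $595,355.
Difference $595,360 − $595,355 = +$5 applied to largest profit-interest units (Ferraro): Ferraro becomes $180,415.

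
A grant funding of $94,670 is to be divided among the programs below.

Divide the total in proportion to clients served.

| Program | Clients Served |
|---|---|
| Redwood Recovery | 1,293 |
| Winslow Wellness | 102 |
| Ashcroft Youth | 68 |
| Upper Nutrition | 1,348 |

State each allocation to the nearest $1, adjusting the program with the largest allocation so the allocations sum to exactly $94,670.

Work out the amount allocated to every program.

Clients served total: 2,811.
Proportional shares: Redwood Recovery 1,293/2,811 × $94,670 = 43,546.18; Winslow Wellness 102/2,811 × $94,670 = 3,435.20; Ashcroft Youth 68/2,811 × $94,670 = 2,290.13; Upper Nutrition 1,348/2,811 × $94,670 = 45,398.49.
Rounded to nearest $1: Redwood Recovery $43,546; Winslow Wellness $3,435; Ashcroft Youth $2,290; Upper Nutrition $45,398. Sum = $94,669.
Difference $94,670 − $94,669 = +$1 applied to largest allocation (Upper Nutrition): Upper Nutrition becomes $45,399.

Redwood Recovery: $43,546; Winslow Wellness: $3,435; Ashcroft Youth: $2,290; Upper Nutrition: $45,399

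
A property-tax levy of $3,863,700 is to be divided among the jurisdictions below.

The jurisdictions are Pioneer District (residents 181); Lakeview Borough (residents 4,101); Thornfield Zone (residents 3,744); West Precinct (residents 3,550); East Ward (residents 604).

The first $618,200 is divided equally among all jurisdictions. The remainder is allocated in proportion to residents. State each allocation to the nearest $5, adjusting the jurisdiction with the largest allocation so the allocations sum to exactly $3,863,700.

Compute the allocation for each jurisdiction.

First tranche $618,200 split equally: $123,640 each.
Remainder $3,245,500 by residents (total 12,180): Pioneer District 48,229.52 → $48,230; Lakeview Borough 1,092,758.25 → $1,092,760; Thornfield Zone 997,631.53 → $997,630; West Precinct 945,938.01 → $945,940; East Ward 160,942.69 → $160,945.
Rounding difference −$5 on remainder applied to Lakeview Borough.
Totals: Pioneer District $123,640 + $48,230 = $171,870; Lakeview Borough $123,640 + $1,092,755 = $1,216,395; Thornfield Zone $123,640 + $997,630 = $1,121,270; West Precinct $123,640 + $945,940 = $1,069,580; East Ward $123,640 + $160,945 = $284,585.

Pioneer District: $171,870 | Lakeview Borough: $1,216,395 | Thornfield Zone: $1,121,270 | West Precinct: $1,069,580 | East Ward: $284,585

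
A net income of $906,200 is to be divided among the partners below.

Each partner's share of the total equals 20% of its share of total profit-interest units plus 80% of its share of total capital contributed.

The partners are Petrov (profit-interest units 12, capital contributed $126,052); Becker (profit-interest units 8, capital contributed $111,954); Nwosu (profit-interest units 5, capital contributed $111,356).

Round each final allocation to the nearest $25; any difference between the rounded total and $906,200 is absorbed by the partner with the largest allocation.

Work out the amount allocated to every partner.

Totals — profit-interest units 25, capital contributed 349,362.
Composite weights (20% profit-interest units + 80% capital contributed): Petrov 0.3846; Becker 0.3204; Nwosu 0.2950.
Pro-rata amounts: Petrov 348,565.31; Becker 290,312.20; Nwosu 267,322.49.
After rounding ($25): Petrov $348,575; Becker $290,300; Nwosu $267,325. Sum = $906,200.
No rounding difference to absorb.

Petrov: $348,575 · Becker: $290,300 · Nwosu: $267,325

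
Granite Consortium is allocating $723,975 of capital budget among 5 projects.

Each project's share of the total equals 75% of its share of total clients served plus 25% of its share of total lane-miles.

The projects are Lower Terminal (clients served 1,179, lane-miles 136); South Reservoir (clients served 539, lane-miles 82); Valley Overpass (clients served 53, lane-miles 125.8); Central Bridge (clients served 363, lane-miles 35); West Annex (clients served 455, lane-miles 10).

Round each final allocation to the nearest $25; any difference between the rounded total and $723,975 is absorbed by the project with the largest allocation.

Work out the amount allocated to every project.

Totals — clients served 2,589, lane-miles 388.8.
Composite weights (75% clients served + 25% lane-miles): Lower Terminal 0.4290; South Reservoir 0.2089; Valley Overpass 0.0962; Central Bridge 0.1277; West Annex 0.1382.
Pro-rata amounts: Lower Terminal 310,577.81; South Reservoir 151,215.00; Valley Overpass 69,677.77; Central Bridge 92,423.79; West Annex 100,080.63.
After rounding ($25): Lower Terminal $310,575; South Reservoir $151,225; Valley Overpass $69,675; Central Bridge $92,425; West Annex $100,075. Sum = $723,975.
Rounded total matches; no reconciliation needed.

Lower Terminal: $310,575; South Reservoir: $151,225; Valley Overpass: $69,675; Central Bridge: $92,425; West Annex: $100,075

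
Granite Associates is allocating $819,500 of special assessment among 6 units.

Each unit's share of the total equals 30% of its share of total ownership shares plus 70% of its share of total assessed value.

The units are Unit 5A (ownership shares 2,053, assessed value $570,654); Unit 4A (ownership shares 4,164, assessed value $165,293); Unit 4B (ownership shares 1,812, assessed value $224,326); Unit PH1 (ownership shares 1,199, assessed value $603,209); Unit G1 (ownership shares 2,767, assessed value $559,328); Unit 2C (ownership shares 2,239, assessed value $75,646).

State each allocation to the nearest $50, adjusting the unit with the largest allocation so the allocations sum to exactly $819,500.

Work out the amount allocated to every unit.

Totals — ownership shares 14,234, assessed value 2,198,456.
Blended shares (30% ownership shares + 70% assessed value): Unit 5A 0.2250; Unit 4A 0.1404; Unit 4B 0.1096; Unit PH1 0.2173; Unit G1 0.2364; Unit 2C 0.0713.
Raw shares: Unit 5A 184,362.00; Unit 4A 115,051.13; Unit 4B 89,830.99; Unit PH1 178,106.37; Unit G1 193,738.90; Unit 2C 58,410.61.
At nearest $50: Unit 5A $184,350; Unit 4A $115,050; Unit 4B $89,850; Unit PH1 $178,100; Unit G1 $193,750; Unit 2C $58,400. Sum = $819,500.
No rounding difference to absorb.

Unit 5A: $184,350 | Unit 4A: $115,050 | Unit 4B: $89,850 | Unit PH1: $178,100 | Unit G1: $193,750 | Unit 2C: $58,400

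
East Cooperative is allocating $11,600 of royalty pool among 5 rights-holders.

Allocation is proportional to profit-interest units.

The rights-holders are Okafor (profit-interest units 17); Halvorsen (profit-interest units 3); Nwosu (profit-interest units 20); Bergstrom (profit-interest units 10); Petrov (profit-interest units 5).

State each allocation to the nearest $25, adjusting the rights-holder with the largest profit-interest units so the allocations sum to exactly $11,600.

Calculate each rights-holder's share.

Sum of profit-interest units: 17 + 3 + 20 + 10 + 5 = 55.
Proportional shares: Okafor 3,585.45; Halvorsen 632.73; Nwosu 4,218.18; Bergstrom 2,109.09; Petrov 1,054.55.
Rounded to nearest $25: Okafor $3,575; Halvorsen $625; Nwosu $4,225; Bergstrom $2,100; Petrov $1,050. Sum = $11,575.
Difference $11,600 − $11,575 = +$25 applied to largest profit-interest units (Nwosu): Nwosu becomes $4,250.

Okafor: $3,575 · Halvorsen: $625 · Nwosu: $4,250 · Bergstrom: $2,100 · Petrov: $1,050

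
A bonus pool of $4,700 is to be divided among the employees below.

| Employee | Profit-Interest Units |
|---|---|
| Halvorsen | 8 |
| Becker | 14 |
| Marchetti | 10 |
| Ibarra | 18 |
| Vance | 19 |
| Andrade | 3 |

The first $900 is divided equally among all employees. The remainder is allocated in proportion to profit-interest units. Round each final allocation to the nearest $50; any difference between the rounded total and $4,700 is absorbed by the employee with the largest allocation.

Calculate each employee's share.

First tranche $900 split equally: $150 each.
Remainder $3,800 by profit-interest units (total 72): Halvorsen 422.22 → $400; Becker 738.89 → $750; Marchetti 527.78 → $550; Ibarra 950.00 → $950; Vance 1,002.78 → $1,000; Andrade 158.33 → $150.
Totals: Halvorsen $150 + $400 = $550; Becker $150 + $750 = $900; Marchetti $150 + $550 = $700; Ibarra $150 + $950 = $1,100; Vance $150 + $1,000 = $1,150; Andrade $150 + $150 = $300.

Halvorsen: $550 | Becker: $900 | Marchetti: $700 | Ibarra: $1,100 | Vance: $1,150 | Andrade: $300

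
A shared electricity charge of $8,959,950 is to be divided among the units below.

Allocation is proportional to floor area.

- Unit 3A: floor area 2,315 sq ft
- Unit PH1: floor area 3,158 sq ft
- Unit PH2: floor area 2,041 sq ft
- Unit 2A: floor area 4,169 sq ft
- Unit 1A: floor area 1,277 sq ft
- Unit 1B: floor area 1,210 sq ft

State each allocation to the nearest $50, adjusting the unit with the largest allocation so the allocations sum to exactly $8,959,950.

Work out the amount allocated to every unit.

Unit 3A: $1,463,800 · Unit PH1: $1,996,850 · Unit PH2: $1,290,550 · Unit 2A: $2,636,200 · Unit 1A: $807,450 · Unit 1B: $765,100

Total floor area = 14,170.
Proportional shares: Unit 3A 2,315/14,170 × $8,959,950 = 1,463,816.81; Unit PH1 3,158/14,170 × $8,959,950 = 1,996,861.12; Unit PH2 2,041/14,170 × $8,959,950 = 1,290,561.61; Unit 2A 4,169/14,170 × $8,959,950 = 2,636,134.90; Unit 1A 1,277/14,170 × $8,959,950 = 807,470.44; Unit 1B 1,210/14,170 × $8,959,950 = 765,105.12.
After rounding ($50): Unit 3A $1,463,800; Unit PH1 $1,996,850; Unit PH2 $1,290,550; Unit 2A $2,636,150; Unit 1A $807,450; Unit 1B $765,100. Sum = $8,959,900.
Difference $8,959,950 − $8,959,900 = +$50 applied to largest allocation (Unit 2A): Unit 2A becomes $2,636,200.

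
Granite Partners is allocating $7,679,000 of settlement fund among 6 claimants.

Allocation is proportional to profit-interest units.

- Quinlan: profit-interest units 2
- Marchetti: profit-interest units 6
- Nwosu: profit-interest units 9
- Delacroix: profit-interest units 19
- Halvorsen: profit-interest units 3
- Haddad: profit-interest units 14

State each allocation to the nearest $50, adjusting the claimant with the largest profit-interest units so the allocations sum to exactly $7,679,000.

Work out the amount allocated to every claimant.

Total profit-interest units = 53.
Pro-rata amounts: Quinlan 2/53 × $7,679,000 = 289,773.58; Marchetti 6/53 × $7,679,000 = 869,320.75; Nwosu 9/53 × $7,679,000 = 1,303,981.13; Delacroix 19/53 × $7,679,000 = 2,752,849.06; Halvorsen 3/53 × $7,679,000 = 434,660.38; Haddad 14/53 × $7,679,000 = 2,028,415.09.
After rounding ($50): Quinlan $289,750; Marchetti $869,300; Nwosu $1,304,000; Delacroix $2,752,850; Halvorsen $434,650; Haddad $2,028,400. Sum = $7,678,950.
Difference $7,679,000 − $7,678,950 = +$50 applied to largest profit-interest units (Delacroix): Delacroix becomes $2,752,900.

Quinlan: $289,750 | Marchetti: $869,300 | Nwosu: $1,304,000 | Delacroix: $2,752,900 | Halvorsen: $434,650 | Haddad: $2,028,400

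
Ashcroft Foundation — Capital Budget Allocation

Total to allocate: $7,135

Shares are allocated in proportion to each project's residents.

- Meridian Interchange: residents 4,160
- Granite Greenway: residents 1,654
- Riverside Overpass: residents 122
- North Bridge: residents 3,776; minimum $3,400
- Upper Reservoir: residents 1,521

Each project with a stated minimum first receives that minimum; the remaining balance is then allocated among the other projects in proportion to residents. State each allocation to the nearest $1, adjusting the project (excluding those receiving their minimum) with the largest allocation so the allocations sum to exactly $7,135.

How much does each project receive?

Minimums first: North Bridge $3,400. Balance $3,735.
Balance split over remaining residents 7,457: Meridian Interchange 2,083.63 → $2,084; Granite Greenway 828.44 → $828; Riverside Overpass 61.11 → $61; Upper Reservoir 761.83 → $762.

Meridian Interchange: $2,084 | Granite Greenway: $828 | Riverside Overpass: $61 | North Bridge: $3,400 | Upper Reservoir: $762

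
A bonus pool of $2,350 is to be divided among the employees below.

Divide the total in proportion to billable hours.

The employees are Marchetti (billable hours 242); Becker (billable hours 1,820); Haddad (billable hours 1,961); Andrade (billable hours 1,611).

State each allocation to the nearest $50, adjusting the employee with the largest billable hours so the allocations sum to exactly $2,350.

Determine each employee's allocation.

Billable hours total: 242 + 1,820 + 1,961 + 1,611 = 5,634.
Unrounded shares: Marchetti 100.94; Becker 759.14; Haddad 817.95; Andrade 671.96.
After rounding ($50): Marchetti $100; Becker $750; Haddad $800; Andrade $650. Sum = $2,300.
Difference $2,350 − $2,300 = +$50 applied to largest billable hours (Haddad): Haddad becomes $850.

Marchetti: $100; Becker: $750; Haddad: $850; Andrade: $650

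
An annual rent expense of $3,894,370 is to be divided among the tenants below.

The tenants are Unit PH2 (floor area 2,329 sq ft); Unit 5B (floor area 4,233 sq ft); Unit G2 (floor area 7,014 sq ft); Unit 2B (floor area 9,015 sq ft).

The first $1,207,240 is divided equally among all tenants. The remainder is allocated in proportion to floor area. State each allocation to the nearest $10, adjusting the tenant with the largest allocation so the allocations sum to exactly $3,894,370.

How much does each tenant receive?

Equal tier: $1,207,240 ÷ 4 = $301,810 apiece.
Remainder $2,687,130 by floor area (total 22,591): Unit PH2 277,027.39 → $277,030; Unit 5B 503,502.34 → $503,500; Unit G2 834,293.74 → $834,290; Unit 2B 1,072,306.54 → $1,072,310.
Totals: Unit PH2 $301,810 + $277,030 = $578,840; Unit 5B $301,810 + $503,500 = $805,310; Unit G2 $301,810 + $834,290 = $1,136,100; Unit 2B $301,810 + $1,072,310 = $1,374,120.

Unit PH2: $578,840 · Unit 5B: $805,310 · Unit G2: $1,136,100 · Unit 2B: $1,374,120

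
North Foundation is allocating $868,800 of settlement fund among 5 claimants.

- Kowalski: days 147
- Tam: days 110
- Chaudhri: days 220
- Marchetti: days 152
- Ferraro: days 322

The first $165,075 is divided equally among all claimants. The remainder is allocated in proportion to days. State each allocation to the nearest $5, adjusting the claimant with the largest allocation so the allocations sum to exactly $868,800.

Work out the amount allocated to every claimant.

Kowalski: $141,795 | Tam: $114,415 | Chaudhri: $195,810 | Marchetti: $145,495 | Ferraro: $271,285

First tranche $165,075 split equally: $33,015 each.
Remainder $703,725 by days (total 951): Kowalski 108,777.68 → $108,780; Tam 81,398.26 → $81,400; Chaudhri 162,796.53 → $162,795; Marchetti 112,477.60 → $112,480; Ferraro 238,274.92 → $238,275.
Rounding difference −$5 on remainder applied to Ferraro.
Totals: Kowalski $33,015 + $108,780 = $141,795; Tam $33,015 + $81,400 = $114,415; Chaudhri $33,015 + $162,795 = $195,810; Marchetti $33,015 + $112,480 = $145,495; Ferraro $33,015 + $238,270 = $271,285.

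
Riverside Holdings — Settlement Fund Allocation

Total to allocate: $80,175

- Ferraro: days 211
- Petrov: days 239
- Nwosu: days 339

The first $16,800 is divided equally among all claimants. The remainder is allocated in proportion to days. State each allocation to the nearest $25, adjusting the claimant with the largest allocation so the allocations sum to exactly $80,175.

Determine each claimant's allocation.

Ferraro: $22,550; Petrov: $24,800; Nwosu: $32,825

$16,800 shared equally gives $5,600 per claimant.
Remainder $63,375 by days (total 789): Ferraro 16,948.19 → $16,950; Petrov 19,197.24 → $19,200; Nwosu 27,229.56 → $27,225.
Totals: Ferraro $5,600 + $16,950 = $22,550; Petrov $5,600 + $19,200 = $24,800; Nwosu $5,600 + $27,225 = $32,825.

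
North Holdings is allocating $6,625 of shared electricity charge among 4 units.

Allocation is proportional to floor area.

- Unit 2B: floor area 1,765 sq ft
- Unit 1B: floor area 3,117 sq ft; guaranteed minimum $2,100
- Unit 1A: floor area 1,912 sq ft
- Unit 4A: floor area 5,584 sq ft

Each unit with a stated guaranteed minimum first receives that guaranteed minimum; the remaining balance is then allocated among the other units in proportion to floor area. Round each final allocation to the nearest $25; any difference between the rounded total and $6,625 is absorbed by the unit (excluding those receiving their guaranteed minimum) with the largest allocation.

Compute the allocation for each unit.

Minimums first: Unit 1B $2,100. Residual $4,525.
Residual split over remaining floor area 9,261: Unit 2B 862.39 → $850; Unit 1A 934.22 → $925; Unit 4A 2,728.39 → $2,725.
Rounding difference +$25 applied to Unit 4A → $2,750.

Unit 2B: $850 | Unit 1B: $2,100 | Unit 1A: $925 | Unit 4A: $2,750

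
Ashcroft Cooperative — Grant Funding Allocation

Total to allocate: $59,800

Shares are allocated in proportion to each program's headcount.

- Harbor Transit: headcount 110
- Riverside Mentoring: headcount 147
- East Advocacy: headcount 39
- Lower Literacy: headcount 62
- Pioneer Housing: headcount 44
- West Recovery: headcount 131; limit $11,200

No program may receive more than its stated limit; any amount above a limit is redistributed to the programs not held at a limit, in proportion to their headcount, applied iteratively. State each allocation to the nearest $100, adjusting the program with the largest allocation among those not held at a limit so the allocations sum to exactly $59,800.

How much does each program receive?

Headcount total: 533.
Unconstrained shares: Harbor Transit 12,341.46; Riverside Mentoring 16,492.68; East Advocacy 4,375.61; Lower Literacy 6,956.10; Pioneer Housing 4,936.59; West Recovery 14,697.56.
Held at cap: West Recovery ($11,200); remaining pool $48,600 reallocated over remaining headcount 402.
Remaining shares: Harbor Transit 13,298.51 → $13,300; Riverside Mentoring 17,771.64 → $17,800; East Advocacy 4,714.93 → $4,700; Lower Literacy 7,495.52 → $7,500; Pioneer Housing 5,319.40 → $5,300.

Harbor Transit: $13,300; Riverside Mentoring: $17,800; East Advocacy: $4,700; Lower Literacy: $7,500; Pioneer Housing: $5,300; West Recovery: $11,200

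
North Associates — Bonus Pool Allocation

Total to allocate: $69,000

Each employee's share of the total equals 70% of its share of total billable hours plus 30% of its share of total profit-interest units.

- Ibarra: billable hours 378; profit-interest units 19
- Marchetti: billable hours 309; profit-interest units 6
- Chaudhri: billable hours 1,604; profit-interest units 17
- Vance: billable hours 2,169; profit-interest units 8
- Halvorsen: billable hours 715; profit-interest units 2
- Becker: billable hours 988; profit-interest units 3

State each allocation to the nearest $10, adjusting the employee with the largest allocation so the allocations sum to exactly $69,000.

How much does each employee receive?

Totals — billable hours 6,163, profit-interest units 55.
Blended shares (70% billable hours + 30% profit-interest units): Ibarra 0.1466; Marchetti 0.0678; Chaudhri 0.2749; Vance 0.2900; Halvorsen 0.0921; Becker 0.1286.
Unrounded shares: Ibarra 10,113.33; Marchetti 4,679.84; Chaudhri 18,968.88; Vance 20,009.56; Halvorsen 6,356.25; Becker 8,872.14.
At nearest $10: Ibarra $10,110; Marchetti $4,680; Chaudhri $18,970; Vance $20,010; Halvorsen $6,360; Becker $8,870. Sum = $69,000.
Rounded total matches; no reconciliation needed.

Ibarra: $10,110 | Marchetti: $4,680 | Chaudhri: $18,970 | Vance: $20,010 | Halvorsen: $6,360 | Becker: $8,870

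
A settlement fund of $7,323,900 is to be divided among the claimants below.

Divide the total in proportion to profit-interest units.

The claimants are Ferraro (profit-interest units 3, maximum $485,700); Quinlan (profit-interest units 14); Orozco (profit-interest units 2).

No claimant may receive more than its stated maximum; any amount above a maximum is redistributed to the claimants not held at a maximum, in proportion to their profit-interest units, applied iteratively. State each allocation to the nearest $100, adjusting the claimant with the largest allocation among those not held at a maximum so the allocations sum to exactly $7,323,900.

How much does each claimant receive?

Total profit-interest units = 19.
Proportional shares (ignoring caps): Ferraro 1,156,405.26; Quinlan 5,396,557.89; Orozco 770,936.84.
Capped: Ferraro ($485,700); residual $6,838,200 reallocated over remaining profit-interest units 16.
Redistributed shares: Quinlan 5,983,425.00 → $5,983,400; Orozco 854,775.00 → $854,800.

Ferraro: $485,700 | Quinlan: $5,983,400 | Orozco: $854,800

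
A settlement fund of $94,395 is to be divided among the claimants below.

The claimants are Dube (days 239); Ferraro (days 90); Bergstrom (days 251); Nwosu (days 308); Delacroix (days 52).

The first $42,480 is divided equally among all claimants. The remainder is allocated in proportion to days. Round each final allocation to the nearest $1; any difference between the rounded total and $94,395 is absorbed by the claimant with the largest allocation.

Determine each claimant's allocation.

Dube: $21,696 · Ferraro: $13,467 · Bergstrom: $22,358 · Nwosu: $25,506 · Delacroix: $11,368

Equal tier: $42,480 ÷ 5 = $8,496 apiece.
Remainder $51,915 by days (total 940): Dube 13,199.66 → $13,200; Ferraro 4,970.59 → $4,971; Bergstrom 13,862.41 → $13,862; Nwosu 17,010.45 → $17,010; Delacroix 2,871.89 → $2,872.
Totals: Dube $8,496 + $13,200 = $21,696; Ferraro $8,496 + $4,971 = $13,467; Bergstrom $8,496 + $13,862 = $22,358; Nwosu $8,496 + $17,010 = $25,506; Delacroix $8,496 + $2,872 = $11,368.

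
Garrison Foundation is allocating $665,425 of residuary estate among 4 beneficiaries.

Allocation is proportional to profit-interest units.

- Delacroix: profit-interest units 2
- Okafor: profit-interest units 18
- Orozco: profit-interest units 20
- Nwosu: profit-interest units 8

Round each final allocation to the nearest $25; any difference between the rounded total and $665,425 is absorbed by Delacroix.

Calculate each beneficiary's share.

Profit-interest units total: 48.
Raw shares: Delacroix 2/48 × $665,425 = 27,726.04; Okafor 18/48 × $665,425 = 249,534.38; Orozco 20/48 × $665,425 = 277,260.42; Nwosu 8/48 × $665,425 = 110,904.17.
After rounding ($25): Delacroix $27,725; Okafor $249,525; Orozco $277,250; Nwosu $110,900. Sum = $665,400.
Difference $665,425 − $665,400 = +$25 applied to Delacroix: Delacroix becomes $27,750.

Delacroix: $27,750; Okafor: $249,525; Orozco: $277,250; Nwosu: $110,900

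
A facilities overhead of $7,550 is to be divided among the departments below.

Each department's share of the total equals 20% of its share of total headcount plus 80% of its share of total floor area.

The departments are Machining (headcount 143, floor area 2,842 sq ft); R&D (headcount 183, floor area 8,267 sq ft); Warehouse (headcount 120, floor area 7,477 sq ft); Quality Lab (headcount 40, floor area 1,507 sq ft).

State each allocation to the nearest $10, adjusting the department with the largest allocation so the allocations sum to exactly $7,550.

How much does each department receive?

Totals — headcount 486, floor area 20,093.
Composite weights (20% headcount + 80% floor area): Machining 0.1720; R&D 0.4045; Warehouse 0.3471; Quality Lab 0.0765.
Unrounded shares: Machining 1,298.61; R&D 3,053.66; Warehouse 2,620.44; Quality Lab 577.29.
At nearest $10: Machining $1,300; R&D $3,050; Warehouse $2,620; Quality Lab $580. Sum = $7,550.
No rounding difference to absorb.

Machining: $1,300; R&D: $3,050; Warehouse: $2,620; Quality Lab: $580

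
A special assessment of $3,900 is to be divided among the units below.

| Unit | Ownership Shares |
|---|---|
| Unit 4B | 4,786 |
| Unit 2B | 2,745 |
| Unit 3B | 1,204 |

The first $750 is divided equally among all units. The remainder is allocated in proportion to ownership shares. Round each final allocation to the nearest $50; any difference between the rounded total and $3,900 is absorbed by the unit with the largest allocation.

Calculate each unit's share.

Unit 4B: $1,950 | Unit 2B: $1,250 | Unit 3B: $700

Equal tier: $750 ÷ 3 = $250 apiece.
Remainder $3,150 by ownership shares (total 8,735): Unit 4B 1,725.92 → $1,750; Unit 2B 989.90 → $1,000; Unit 3B 434.18 → $450.
Rounding difference −$50 on remainder applied to Unit 4B.
Totals: Unit 4B $250 + $1,700 = $1,950; Unit 2B $250 + $1,000 = $1,250; Unit 3B $250 + $450 = $700.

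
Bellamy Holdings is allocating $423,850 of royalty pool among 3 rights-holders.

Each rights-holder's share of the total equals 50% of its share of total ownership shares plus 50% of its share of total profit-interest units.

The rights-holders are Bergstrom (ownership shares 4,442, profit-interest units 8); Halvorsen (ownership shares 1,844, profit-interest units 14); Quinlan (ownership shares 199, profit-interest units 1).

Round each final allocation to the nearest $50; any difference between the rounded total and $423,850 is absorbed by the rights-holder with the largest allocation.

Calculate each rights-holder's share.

Totals — ownership shares 6,485, profit-interest units 23.
Combined weights (50% ownership shares + 50% profit-interest units): Bergstrom 0.5164; Halvorsen 0.4465; Quinlan 0.0371.
Raw shares: Bergstrom 218,874.32; Halvorsen 189,258.38; Quinlan 15,717.30.
Rounded to nearest $50: Bergstrom $218,850; Halvorsen $189,250; Quinlan $15,700. Sum = $423,800.
Difference $423,850 − $423,800 = +$50 applied to largest allocation (Bergstrom): Bergstrom becomes $218,900.

Bergstrom: $218,900; Halvorsen: $189,250; Quinlan: $15,700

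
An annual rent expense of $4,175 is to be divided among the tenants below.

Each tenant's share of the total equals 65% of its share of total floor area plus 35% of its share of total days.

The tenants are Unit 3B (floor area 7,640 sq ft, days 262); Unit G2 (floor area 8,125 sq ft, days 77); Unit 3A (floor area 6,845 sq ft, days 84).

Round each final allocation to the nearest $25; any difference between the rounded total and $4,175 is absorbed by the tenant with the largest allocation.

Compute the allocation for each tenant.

Totals — floor area 22,610, days 423.
Composite weights (65% floor area + 35% days): Unit 3B 0.4364; Unit G2 0.2973; Unit 3A 0.2663.
Unrounded shares: Unit 3B 1,822.06; Unit G2 1,241.19; Unit 3A 1,111.74.
After rounding ($25): Unit 3B $1,825; Unit G2 $1,250; Unit 3A $1,100. Sum = $4,175.
Sum already equals the total — no adjustment.

Unit 3B: $1,825; Unit G2: $1,250; Unit 3A: $1,100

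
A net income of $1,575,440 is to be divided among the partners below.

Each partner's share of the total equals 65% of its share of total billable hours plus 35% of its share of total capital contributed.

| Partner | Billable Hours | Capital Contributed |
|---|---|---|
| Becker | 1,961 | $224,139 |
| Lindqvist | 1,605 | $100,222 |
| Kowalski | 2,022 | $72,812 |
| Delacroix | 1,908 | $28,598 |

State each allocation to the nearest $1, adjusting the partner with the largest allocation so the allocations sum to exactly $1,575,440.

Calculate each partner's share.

Becker: $558,171 · Lindqvist: $349,055 · Kowalski: $370,524 · Delacroix: $297,690

Billable hours total 7,496; capital contributed total 425,771.
Blended shares (65% billable hours + 35% capital contributed): Becker 0.3543; Lindqvist 0.2216; Kowalski 0.2352; Delacroix 0.1890.
Unrounded shares: Becker 558,170.25; Lindqvist 349,055.33; Kowalski 370,524.19; Delacroix 297,690.24.
Rounded to nearest $1: Becker $558,170; Lindqvist $349,055; Kowalski $370,524; Delacroix $297,690. Sum = $1,575,439.
Difference $1,575,440 − $1,575,439 = +$1 applied to largest allocation (Becker): Becker becomes $558,171.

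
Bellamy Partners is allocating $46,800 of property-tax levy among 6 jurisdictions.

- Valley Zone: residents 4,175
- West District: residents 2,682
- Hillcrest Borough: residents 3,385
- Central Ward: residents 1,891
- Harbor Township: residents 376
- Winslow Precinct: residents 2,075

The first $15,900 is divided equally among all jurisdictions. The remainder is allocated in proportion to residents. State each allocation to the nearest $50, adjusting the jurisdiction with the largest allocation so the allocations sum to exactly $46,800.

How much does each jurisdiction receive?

Valley Zone: $11,500 | West District: $8,350 | Hillcrest Borough: $9,800 | Central Ward: $6,650 | Harbor Township: $3,450 | Winslow Precinct: $7,050

First tranche $15,900 split equally: $2,650 each.
Remainder $30,900 by residents (total 14,584): Valley Zone 8,845.82 → $8,850; West District 5,682.52 → $5,700; Hillcrest Borough 7,172.00 → $7,150; Central Ward 4,006.58 → $4,000; Harbor Township 796.65 → $800; Winslow Precinct 4,396.43 → $4,400.
Totals: Valley Zone $2,650 + $8,850 = $11,500; West District $2,650 + $5,700 = $8,350; Hillcrest Borough $2,650 + $7,150 = $9,800; Central Ward $2,650 + $4,000 = $6,650; Harbor Township $2,650 + $800 = $3,450; Winslow Precinct $2,650 + $4,400 = $7,050.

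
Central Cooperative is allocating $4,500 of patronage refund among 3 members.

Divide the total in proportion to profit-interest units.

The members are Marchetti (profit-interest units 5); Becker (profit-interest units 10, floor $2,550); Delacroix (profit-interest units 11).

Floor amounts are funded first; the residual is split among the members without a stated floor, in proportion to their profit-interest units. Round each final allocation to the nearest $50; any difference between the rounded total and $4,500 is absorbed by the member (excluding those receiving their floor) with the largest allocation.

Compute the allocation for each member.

Marchetti: $600 | Becker: $2,550 | Delacroix: $1,350

Guaranteed amounts: Becker $2,550. Residual $1,950.
Residual split over remaining profit-interest units 16: Marchetti 609.38 → $600; Delacroix 1,340.62 → $1,350.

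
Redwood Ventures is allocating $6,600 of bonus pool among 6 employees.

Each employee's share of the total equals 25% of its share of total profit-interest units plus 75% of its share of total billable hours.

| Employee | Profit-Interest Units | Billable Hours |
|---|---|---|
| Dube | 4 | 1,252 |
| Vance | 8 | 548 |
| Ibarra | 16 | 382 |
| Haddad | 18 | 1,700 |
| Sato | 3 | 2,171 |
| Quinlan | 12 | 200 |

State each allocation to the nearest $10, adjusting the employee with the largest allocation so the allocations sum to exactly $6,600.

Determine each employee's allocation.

Dube: $1,100 · Vance: $650 · Ibarra: $740 · Haddad: $1,830 · Sato: $1,800 · Quinlan: $480

Profit-interest units total 61; billable hours total 6,253.
Blended shares (25% profit-interest units + 75% billable hours): Dube 0.1666; Vance 0.0985; Ibarra 0.1114; Haddad 0.2777; Sato 0.2727; Quinlan 0.0732.
Unrounded shares: Dube 1,099.30; Vance 650.20; Ibarra 735.19; Haddad 1,832.64; Sato 1,799.75; Quinlan 482.91.
At nearest $10: Dube $1,100; Vance $650; Ibarra $740; Haddad $1,830; Sato $1,800; Quinlan $480. Sum = $6,600.
Sum already equals the total — no adjustment.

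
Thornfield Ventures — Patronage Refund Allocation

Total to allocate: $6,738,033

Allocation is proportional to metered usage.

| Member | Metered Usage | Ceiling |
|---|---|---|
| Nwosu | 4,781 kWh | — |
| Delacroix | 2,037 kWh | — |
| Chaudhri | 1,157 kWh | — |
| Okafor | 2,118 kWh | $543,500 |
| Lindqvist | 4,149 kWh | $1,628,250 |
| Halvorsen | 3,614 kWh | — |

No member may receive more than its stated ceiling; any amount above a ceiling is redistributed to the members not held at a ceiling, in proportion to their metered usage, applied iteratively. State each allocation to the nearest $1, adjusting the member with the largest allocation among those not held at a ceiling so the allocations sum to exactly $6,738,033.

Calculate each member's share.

Nwosu: $1,883,803; Delacroix: $802,616; Chaudhri: $455,880; Okafor: $543,500; Lindqvist: $1,628,250; Halvorsen: $1,423,984

Metered usage total: 17,856.
Unconstrained shares: Nwosu 1,804,129.47; Delacroix 768,670.10; Chaudhri 436,598.58; Okafor 799,235.77; Lindqvist 1,565,641.74; Halvorsen 1,363,757.35.
Capped: Okafor ($543,500); remaining pool $6,194,533 reallocated over remaining metered usage 15,738.
Capped: Lindqvist ($1,628,250); remaining pool $4,566,283 reallocated over remaining metered usage 11,589.
Remaining shares: Nwosu 1,883,803.52 → $1,883,804; Delacroix 802,616.14 → $802,616; Chaudhri 455,879.66 → $455,880; Halvorsen 1,423,983.67 → $1,423,984.
Rounding difference −$1 applied to Nwosu → $1,883,803.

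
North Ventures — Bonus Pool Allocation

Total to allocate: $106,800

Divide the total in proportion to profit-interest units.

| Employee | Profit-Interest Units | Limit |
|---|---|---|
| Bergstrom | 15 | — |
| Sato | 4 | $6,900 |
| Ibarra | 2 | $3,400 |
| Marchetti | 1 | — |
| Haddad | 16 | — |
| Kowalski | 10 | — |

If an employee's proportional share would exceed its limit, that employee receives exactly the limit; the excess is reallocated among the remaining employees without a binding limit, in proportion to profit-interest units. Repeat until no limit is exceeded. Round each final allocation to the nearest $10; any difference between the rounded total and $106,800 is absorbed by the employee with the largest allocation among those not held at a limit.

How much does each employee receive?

Profit-interest units total: 48.
Proportional shares (ignoring caps): Bergstrom 33,375.00; Sato 8,900.00; Ibarra 4,450.00; Marchetti 2,225.00; Haddad 35,600.00; Kowalski 22,250.00.
Held at cap: Sato ($6,900), Ibarra ($3,400); remaining pool $96,500 reallocated over remaining profit-interest units 42.
Shares after redistribution: Bergstrom 34,464.29 → $34,460; Marchetti 2,297.62 → $2,300; Haddad 36,761.90 → $36,760; Kowalski 22,976.19 → $22,980.

Bergstrom: $34,460 | Sato: $6,900 | Ibarra: $3,400 | Marchetti: $2,300 | Haddad: $36,760 | Kowalski: $22,980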